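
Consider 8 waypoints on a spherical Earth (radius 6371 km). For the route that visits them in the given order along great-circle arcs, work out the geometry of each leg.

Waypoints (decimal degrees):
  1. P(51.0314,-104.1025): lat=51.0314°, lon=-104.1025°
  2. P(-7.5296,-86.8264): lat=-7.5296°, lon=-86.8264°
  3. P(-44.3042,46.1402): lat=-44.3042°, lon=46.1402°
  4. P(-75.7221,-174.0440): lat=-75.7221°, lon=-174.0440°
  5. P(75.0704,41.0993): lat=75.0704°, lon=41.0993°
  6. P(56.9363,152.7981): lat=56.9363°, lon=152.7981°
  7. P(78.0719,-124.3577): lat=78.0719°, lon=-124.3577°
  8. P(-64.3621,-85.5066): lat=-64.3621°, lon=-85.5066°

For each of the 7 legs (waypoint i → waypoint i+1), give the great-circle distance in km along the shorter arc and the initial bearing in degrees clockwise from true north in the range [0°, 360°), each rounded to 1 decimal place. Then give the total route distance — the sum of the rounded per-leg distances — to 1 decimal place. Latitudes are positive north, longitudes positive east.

Leg 1: φ1=0.8906660, φ2=-0.1314163, Δφ=-1.0220823, Δλ=0.3015248 rad; a=sin²(Δφ/2)+cosφ1·cosφ2·sin²(Δλ/2)=0.2532687832; c=2·atan2(√a, √(1-a))=1.054730174; dist=6371·c=6719.686 ≈ 6719.7 km; running total=6719.7 km
Leg 1 bearing: y=sinΔλ·cosφ2=0.29441584, x=cosφ1·sinφ2-sinφ1·cosφ2·cosΔλ=-0.81842174; θ=atan2(y, x)=160.2145° ≈ 160.2°
Leg 2: φ1=-0.1314163, φ2=-0.7732542, Δφ=-0.6418379, Δλ=2.3207050 rad; a=sin²(Δφ/2)+cosφ1·cosφ2·sin²(Δλ/2)=0.6960146354; c=2·atan2(√a, √(1-a))=1.973632728; dist=6371·c=12574.014 ≈ 12574.0 km; running total=19293.7 km
Leg 2 bearing: y=sinΔλ·cosφ2=0.52367151, x=cosφ1·sinφ2-sinφ1·cosφ2·cosΔλ=-0.75636050; θ=atan2(y, x)=145.3029° ≈ 145.3°
Leg 3: φ1=-0.7732542, φ2=-1.3216000, Δφ=-0.5483458, Δλ=-3.8429393 rad; a=sin²(Δφ/2)+cosφ1·cosφ2·sin²(Δλ/2)=0.2289725288; c=2·atan2(√a, √(1-a))=0.997915779; dist=6371·c=6357.721 ≈ 6357.7 km; running total=25651.4 km
Leg 3 bearing: y=sinΔλ·cosφ2=0.15913420, x=cosφ1·sinφ2-sinφ1·cosφ2·cosΔλ=-0.82513802; θ=atan2(y, x)=169.0841° ≈ 169.1°
Leg 4: φ1=-1.3216000, φ2=1.3102257, Δφ=2.6318256, Δλ=3.7549589 rad; a=sin²(Δφ/2)+cosφ1·cosφ2·sin²(Δλ/2)=0.9941765921; c=2·atan2(√a, √(1-a))=2.988821620; dist=6371·c=19041.783 ≈ 19041.8 km; running total=44693.2 km
Leg 4 bearing: y=sinΔλ·cosφ2=-0.14829901, x=cosφ1·sinφ2-sinφ1·cosφ2·cosΔλ=0.03413777; θ=atan2(y, x)=-77.0366° <0 so +360° → 282.9634° ≈ 283.0°
Leg 5: φ1=1.3102257, φ2=0.9937259, Δφ=-0.3164998, Δλ=1.9495118 rad; a=sin²(Δφ/2)+cosφ1·cosφ2·sin²(Δλ/2)=0.1210967609; c=2·atan2(√a, √(1-a))=0.710851633; dist=6371·c=4528.836 ≈ 4528.8 km; running total=49222.0 km
Leg 5 bearing: y=sinΔλ·cosφ2=0.50691211, x=cosφ1·sinφ2-sinφ1·cosφ2·cosΔλ=0.41081559; θ=atan2(y, x)=50.9777° ≈ 51.0°
Leg 6: φ1=0.9937259, φ2=1.3626117, Δφ=0.3688858, Δλ=-4.8372813 rad; a=sin²(Δφ/2)+cosφ1·cosφ2·sin²(Δλ/2)=0.0829923999; c=2·atan2(√a, √(1-a))=0.584450850; dist=6371·c=3723.536 ≈ 3723.5 km; running total=52945.5 km
Leg 6 bearing: y=sinΔλ·cosφ2=0.20507422, x=cosφ1·sinφ2-sinφ1·cosφ2·cosΔλ=0.51221403; θ=atan2(y, x)=21.8196° ≈ 21.8°
Leg 7: φ1=1.3626117, φ2=-1.1233306, Δφ=-2.4859423, Δλ=0.6780796 rad; a=sin²(Δφ/2)+cosφ1·cosφ2·sin²(Δλ/2)=0.9062175266; c=2·atan2(√a, √(1-a))=2.519112765; dist=6371·c=16049.267 ≈ 16049.3 km; running total=68994.8 km
Leg 7 bearing: y=sinΔλ·cosφ2=0.27142095, x=cosφ1·sinφ2-sinφ1·cosφ2·cosΔλ=-0.51602321; θ=atan2(y, x)=152.2563° ≈ 152.3°

Leg 1: dist=6719.7 km, bearing=160.2°
Leg 2: dist=12574.0 km, bearing=145.3°
Leg 3: dist=6357.7 km, bearing=169.1°
Leg 4: dist=19041.8 km, bearing=283.0°
Leg 5: dist=4528.8 km, bearing=51.0°
Leg 6: dist=3723.5 km, bearing=21.8°
Leg 7: dist=16049.3 km, bearing=152.3°
Total: 68994.8 km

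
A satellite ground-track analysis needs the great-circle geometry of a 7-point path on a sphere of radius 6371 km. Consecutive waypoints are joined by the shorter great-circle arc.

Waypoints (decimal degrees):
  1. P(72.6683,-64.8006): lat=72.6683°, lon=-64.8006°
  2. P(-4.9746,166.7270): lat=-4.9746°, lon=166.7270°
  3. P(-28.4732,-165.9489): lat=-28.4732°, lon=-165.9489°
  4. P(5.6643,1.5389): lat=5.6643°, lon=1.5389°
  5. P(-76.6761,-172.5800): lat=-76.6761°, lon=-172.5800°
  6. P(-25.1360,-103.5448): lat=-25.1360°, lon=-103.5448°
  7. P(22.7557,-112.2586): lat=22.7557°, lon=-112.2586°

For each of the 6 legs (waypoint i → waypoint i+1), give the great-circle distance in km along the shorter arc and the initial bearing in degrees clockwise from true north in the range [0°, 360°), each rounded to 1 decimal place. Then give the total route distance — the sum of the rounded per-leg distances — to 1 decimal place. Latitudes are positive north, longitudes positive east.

Leg 1: φ1=1.2683011, φ2=-0.0868231, Δφ=-1.3551242, Δλ=4.0409189 rad; a=sin²(Δφ/2)+cosφ1·cosφ2·sin²(Δλ/2)=0.6337077619; c=2·atan2(√a, √(1-a))=1.841506199; dist=6371·c=11732.236 ≈ 11732.2 km; running total=11732.2 km
Leg 1 bearing: y=sinΔλ·cosφ2=-0.77995891, x=cosφ1·sinφ2-sinφ1·cosφ2·cosΔλ=0.56582068; θ=atan2(y, x)=-54.0410° <0 so +360° → 305.9590° ≈ 306.0°
Leg 2: φ1=-0.0868231, φ2=-0.4969511, Δφ=-0.4101279, Δλ=-5.8062898 rad; a=sin²(Δφ/2)+cosφ1·cosφ2·sin²(Δλ/2)=0.0903201619; c=2·atan2(√a, √(1-a))=0.610503149; dist=6371·c=3889.516 ≈ 3889.5 km; running total=15621.7 km
Leg 2 bearing: y=sinΔλ·cosφ2=0.40349993, x=cosφ1·sinφ2-sinφ1·cosφ2·cosΔλ=-0.40723154; θ=atan2(y, x)=135.2637° ≈ 135.3°
Leg 3: φ1=-0.4969511, φ2=0.0988607, Δφ=0.5958118, Δλ=2.9232136 rad; a=sin²(Δφ/2)+cosφ1·cosφ2·sin²(Δλ/2)=0.9505137951; c=2·atan2(√a, √(1-a))=2.692929063; dist=6371·c=17156.651 ≈ 17156.7 km; running total=32778.4 km
Leg 3 bearing: y=sinΔλ·cosφ2=0.21558966, x=cosφ1·sinφ2-sinφ1·cosφ2·cosΔλ=-0.37639126; θ=atan2(y, x)=150.1968° ≈ 150.2°
Leg 4: φ1=0.0988607, φ2=-1.3382504, Δφ=-1.4371111, Δλ=-3.0389481 rad; a=sin²(Δφ/2)+cosφ1·cosφ2·sin²(Δλ/2)=0.6620831888; c=2·atan2(√a, √(1-a))=1.900926714; dist=6371·c=12110.804 ≈ 12110.8 km; running total=44889.2 km
Leg 4 bearing: y=sinΔλ·cosφ2=-0.02361350, x=cosφ1·sinφ2-sinφ1·cosφ2·cosΔλ=-0.94570533; θ=atan2(y, x)=-178.5697° <0 so +360° → 181.4303° ≈ 181.4°
Leg 5: φ1=-1.3382504, φ2=-0.4387060, Δφ=0.8995444, Δλ=1.2048915 rad; a=sin²(Δφ/2)+cosφ1·cosφ2·sin²(Δλ/2)=0.2560089468; c=2·atan2(√a, √(1-a))=1.061019907; dist=6371·c=6759.758 ≈ 6759.8 km; running total=51649.0 km
Leg 5 bearing: y=sinΔλ·cosφ2=0.84537147, x=cosφ1·sinφ2-sinφ1·cosφ2·cosΔλ=0.21730290; θ=atan2(y, x)=75.5842° ≈ 75.6°
Leg 6: φ1=-0.4387060, φ2=0.3971619, Δφ=0.8358678, Δλ=-0.1520845 rad; a=sin²(Δφ/2)+cosφ1·cosφ2·sin²(Δλ/2)=0.1695510278; c=2·atan2(√a, √(1-a))=0.848781695; dist=6371·c=5407.588 ≈ 5407.6 km; running total=57056.6 km
Leg 6 bearing: y=sinΔλ·cosφ2=-0.13970660, x=cosφ1·sinφ2-sinφ1·cosφ2·cosΔλ=0.73735742; θ=atan2(y, x)=-10.7286° <0 so +360° → 349.2714° ≈ 349.3°

Leg 1: dist=11732.2 km, bearing=306.0°
Leg 2: dist=3889.5 km, bearing=135.3°
Leg 3: dist=17156.7 km, bearing=150.2°
Leg 4: dist=12110.8 km, bearing=181.4°
Leg 5: dist=6759.8 km, bearing=75.6°
Leg 6: dist=5407.6 km, bearing=349.3°
Total: 57056.6 km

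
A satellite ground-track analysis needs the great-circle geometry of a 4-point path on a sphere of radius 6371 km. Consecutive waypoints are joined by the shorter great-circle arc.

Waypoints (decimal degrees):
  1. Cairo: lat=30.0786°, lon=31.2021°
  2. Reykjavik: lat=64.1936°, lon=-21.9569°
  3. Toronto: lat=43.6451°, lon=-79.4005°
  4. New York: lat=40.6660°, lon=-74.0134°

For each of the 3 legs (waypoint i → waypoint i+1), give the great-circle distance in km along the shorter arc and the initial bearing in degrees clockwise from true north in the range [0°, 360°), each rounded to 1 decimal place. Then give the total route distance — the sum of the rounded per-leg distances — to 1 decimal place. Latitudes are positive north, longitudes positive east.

Leg 1: dist=5268.9 km, bearing=331.7°
Leg 2: dist=4195.7 km, bearing=265.3°
Leg 3: dist=553.8 km, bearing=124.9°
Total: 10018.4 km

Leg 1: φ1=0.5249706, φ2=1.1203897, Δφ=0.5954191, Δλ=-0.9277996 rad; a=sin²(Δφ/2)+cosφ1·cosφ2·sin²(Δλ/2)=0.1614611123; c=2·atan2(√a, √(1-a))=0.827011875; dist=6371·c=5268.893 ≈ 5268.9 km; running total=5268.9 km
Leg 1 bearing: y=sinΔλ·cosφ2=-0.34839702, x=cosφ1·sinφ2-sinφ1·cosφ2·cosΔλ=0.64821694; θ=atan2(y, x)=-28.2567° <0 so +360° → 331.7433° ≈ 331.7°
Leg 2: φ1=1.1203897, φ2=0.7617507, Δφ=-0.3586390, Δλ=-1.0025800 rad; a=sin²(Δφ/2)+cosφ1·cosφ2·sin²(Δλ/2)=0.1045611708; c=2·atan2(√a, √(1-a))=0.658554513; dist=6371·c=4195.651 ≈ 4195.7 km; running total=9464.6 km
Leg 2 bearing: y=sinΔλ·cosφ2=-0.60991932, x=cosφ1·sinφ2-sinφ1·cosφ2·cosΔλ=-0.05010936; θ=atan2(y, x)=-94.6967° <0 so +360° → 265.3033° ≈ 265.3°
Leg 3: φ1=0.7617507, φ2=0.7097556, Δφ=-0.0519951, Δλ=0.0940226 rad; a=sin²(Δφ/2)+cosφ1·cosφ2·sin²(Δλ/2)=0.0018879041; c=2·atan2(√a, √(1-a))=0.086927402; dist=6371·c=553.814 ≈ 553.8 km; running total=10018.4 km
Leg 3 bearing: y=sinΔλ·cosφ2=0.07121312, x=cosφ1·sinφ2-sinφ1·cosφ2·cosΔλ=-0.04965934; θ=atan2(y, x)=124.8894° ≈ 124.9°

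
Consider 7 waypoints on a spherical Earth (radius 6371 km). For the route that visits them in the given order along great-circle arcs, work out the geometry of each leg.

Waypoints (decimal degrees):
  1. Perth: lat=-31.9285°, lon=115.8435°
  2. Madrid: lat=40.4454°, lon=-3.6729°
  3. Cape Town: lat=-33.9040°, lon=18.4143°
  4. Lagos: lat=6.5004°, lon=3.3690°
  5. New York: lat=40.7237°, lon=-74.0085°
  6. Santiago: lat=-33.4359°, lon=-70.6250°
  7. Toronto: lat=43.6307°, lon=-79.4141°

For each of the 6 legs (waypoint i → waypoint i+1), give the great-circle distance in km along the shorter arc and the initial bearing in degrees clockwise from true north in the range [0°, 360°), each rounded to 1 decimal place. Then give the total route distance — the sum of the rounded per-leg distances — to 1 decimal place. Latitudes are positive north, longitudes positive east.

Leg 1: φ1=-0.5572575, φ2=0.7059054, Δφ=1.2631628, Δλ=-2.0859547 rad; a=sin²(Δφ/2)+cosφ1·cosφ2·sin²(Δλ/2)=0.8306477557; c=2·atan2(√a, √(1-a))=2.293340835; dist=6371·c=14610.874 ≈ 14610.9 km; running total=14610.9 km
Leg 1 bearing: y=sinΔλ·cosφ2=-0.66225473, x=cosφ1·sinφ2-sinφ1·cosφ2·cosΔλ=0.35228813; θ=atan2(y, x)=-61.9891° <0 so +360° → 298.0109° ≈ 298.0°
Leg 2: φ1=0.7059054, φ2=-0.5917364, Δφ=-1.2976418, Δλ=0.3854944 rad; a=sin²(Δφ/2)+cosφ1·cosφ2·sin²(Δλ/2)=0.3882916660; c=2·atan2(√a, √(1-a))=1.345477986; dist=6371·c=8572.040 ≈ 8572.0 km; running total=23182.9 km
Leg 2 bearing: y=sinΔλ·cosφ2=0.31208431, x=cosφ1·sinφ2-sinφ1·cosφ2·cosΔλ=-0.92341127; θ=atan2(y, x)=161.3263° ≈ 161.3°
Leg 3: φ1=-0.5917364, φ2=0.1134534, Δφ=0.7051898, Δλ=-0.2625900 rad; a=sin²(Δφ/2)+cosφ1·cosφ2·sin²(Δλ/2)=0.1333896518; c=2·atan2(√a, √(1-a))=0.747750009; dist=6371·c=4763.915 ≈ 4763.9 km; running total=27946.8 km
Leg 3 bearing: y=sinΔλ·cosφ2=-0.25791382, x=cosφ1·sinφ2-sinφ1·cosφ2·cosΔλ=0.62918032; θ=atan2(y, x)=-22.2897° <0 so +360° → 337.7103° ≈ 337.7°
Leg 4: φ1=0.1134534, φ2=0.7107626, Δφ=0.5973093, Δλ=-1.3504921 rad; a=sin²(Δφ/2)+cosφ1·cosφ2·sin²(Δλ/2)=0.3807958025; c=2·atan2(√a, √(1-a))=1.330069668; dist=6371·c=8473.874 ≈ 8473.9 km; running total=36420.7 km
Leg 4 bearing: y=sinΔλ·cosφ2=-0.73954772, x=cosφ1·sinφ2-sinφ1·cosφ2·cosΔλ=0.62946851; θ=atan2(y, x)=-49.5971° <0 so +360° → 310.4029° ≈ 310.4°
Leg 5: φ1=0.7107626, φ2=-0.5835665, Δφ=-1.2943292, Δλ=0.0590532 rad; a=sin²(Δφ/2)+cosφ1·cosφ2·sin²(Δλ/2)=0.3640718882; c=2·atan2(√a, √(1-a))=1.295474950; dist=6371·c=8253.471 ≈ 8253.5 km; running total=44674.2 km
Leg 5 bearing: y=sinΔλ·cosφ2=0.04925144, x=cosφ1·sinφ2-sinφ1·cosφ2·cosΔλ=-0.96107673; θ=atan2(y, x)=177.0664° ≈ 177.1°
Leg 6: φ1=-0.5835665, φ2=0.7614994, Δφ=1.3450659, Δλ=-0.1533987 rad; a=sin²(Δφ/2)+cosφ1·cosφ2·sin²(Δλ/2)=0.3916371801; c=2·atan2(√a, √(1-a))=1.352337190; dist=6371·c=8615.740 ≈ 8615.7 km; running total=53289.9 km
Leg 6 bearing: y=sinΔλ·cosφ2=-0.11059541, x=cosφ1·sinφ2-sinφ1·cosφ2·cosΔλ=0.96994776; θ=atan2(y, x)=-6.5049° <0 so +360° → 353.4951° ≈ 353.5°

Leg 1: dist=14610.9 km, bearing=298.0°
Leg 2: dist=8572.0 km, bearing=161.3°
Leg 3: dist=4763.9 km, bearing=337.7°
Leg 4: dist=8473.9 km, bearing=310.4°
Leg 5: dist=8253.5 km, bearing=177.1°
Leg 6: dist=8615.7 km, bearing=353.5°
Total: 53289.9 km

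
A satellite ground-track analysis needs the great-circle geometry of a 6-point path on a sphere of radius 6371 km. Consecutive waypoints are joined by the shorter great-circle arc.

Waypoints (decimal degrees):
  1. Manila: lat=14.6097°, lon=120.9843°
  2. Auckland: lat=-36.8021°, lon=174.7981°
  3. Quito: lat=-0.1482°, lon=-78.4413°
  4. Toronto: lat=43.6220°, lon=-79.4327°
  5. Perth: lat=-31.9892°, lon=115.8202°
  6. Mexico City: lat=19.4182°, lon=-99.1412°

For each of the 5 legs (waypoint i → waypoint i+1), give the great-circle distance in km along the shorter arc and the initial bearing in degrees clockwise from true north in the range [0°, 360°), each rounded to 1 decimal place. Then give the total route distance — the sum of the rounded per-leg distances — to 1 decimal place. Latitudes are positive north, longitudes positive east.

Leg 1: dist=8023.8 km, bearing=137.2°
Leg 2: dist=11481.9 km, bearing=100.3°
Leg 3: dist=4868.0 km, bearing=359.0°
Leg 4: dist=18158.3 km, bearing=309.1°
Leg 5: dist=16264.6 km, bearing=103.3°
Total: 58796.6 km

Leg 1: φ1=0.2549874, φ2=-0.6423178, Δφ=-0.8973052, Δλ=0.9392280 rad; a=sin²(Δφ/2)+cosφ1·cosφ2·sin²(Δλ/2)=0.3468193781; c=2·atan2(√a, √(1-a))=1.259428221; dist=6371·c=8023.817 ≈ 8023.8 km; running total=8023.8 km
Leg 1 bearing: y=sinΔλ·cosφ2=0.64625460, x=cosφ1·sinφ2-sinφ1·cosφ2·cosΔλ=-0.69892616; θ=atan2(y, x)=137.2423° ≈ 137.2°
Leg 2: φ1=-0.6423178, φ2=-0.0025866, Δφ=0.6397312, Δλ=-4.4198613 rad; a=sin²(Δφ/2)+cosφ1·cosφ2·sin²(Δλ/2)=0.6146765217; c=2·atan2(√a, √(1-a))=1.802209283; dist=6371·c=11481.875 ≈ 11481.9 km; running total=19505.7 km
Leg 2 bearing: y=sinΔλ·cosφ2=0.95751482, x=cosφ1·sinφ2-sinφ1·cosφ2·cosΔλ=-0.17482146; θ=atan2(y, x)=100.3470° ≈ 100.3°
Leg 3: φ1=-0.0025866, φ2=0.7613475, Δφ=0.7639341, Δλ=-0.0173032 rad; a=sin²(Δφ/2)+cosφ1·cosφ2·sin²(Δλ/2)=0.1389941231; c=2·atan2(√a, √(1-a))=0.764090742; dist=6371·c=4868.022 ≈ 4868.0 km; running total=24373.7 km
Leg 3 bearing: y=sinΔλ·cosφ2=-0.01252528, x=cosφ1·sinφ2-sinφ1·cosφ2·cosΔλ=0.69176741; θ=atan2(y, x)=-1.0373° <0 so +360° → 358.9627° ≈ 359.0°
Leg 4: φ1=0.7613475, φ2=-0.5583169, Δφ=-1.3196644, Δλ=3.4078060 rad; a=sin²(Δφ/2)+cosφ1·cosφ2·sin²(Δλ/2)=0.9789159577; c=2·atan2(√a, √(1-a))=2.850155454; dist=6371·c=18158.340 ≈ 18158.3 km; running total=42532.0 km
Leg 4 bearing: y=sinΔλ·cosφ2=-0.22313081, x=cosφ1·sinφ2-sinφ1·cosφ2·cosΔλ=0.18102670; θ=atan2(y, x)=-50.9475° <0 so +360° → 309.0525° ≈ 309.1°
Leg 5: φ1=-0.5583169, φ2=0.3389115, Δφ=0.8972284, Δλ=-3.7517842 rad; a=sin²(Δφ/2)+cosφ1·cosφ2·sin²(Δλ/2)=0.9158376004; c=2·atan2(√a, √(1-a))=2.552914183; dist=6371·c=16264.616 ≈ 16264.6 km; running total=58796.6 km
Leg 5 bearing: y=sinΔλ·cosφ2=0.54042915, x=cosφ1·sinφ2-sinφ1·cosφ2·cosΔλ=-0.12748604; θ=atan2(y, x)=103.2733° ≈ 103.3°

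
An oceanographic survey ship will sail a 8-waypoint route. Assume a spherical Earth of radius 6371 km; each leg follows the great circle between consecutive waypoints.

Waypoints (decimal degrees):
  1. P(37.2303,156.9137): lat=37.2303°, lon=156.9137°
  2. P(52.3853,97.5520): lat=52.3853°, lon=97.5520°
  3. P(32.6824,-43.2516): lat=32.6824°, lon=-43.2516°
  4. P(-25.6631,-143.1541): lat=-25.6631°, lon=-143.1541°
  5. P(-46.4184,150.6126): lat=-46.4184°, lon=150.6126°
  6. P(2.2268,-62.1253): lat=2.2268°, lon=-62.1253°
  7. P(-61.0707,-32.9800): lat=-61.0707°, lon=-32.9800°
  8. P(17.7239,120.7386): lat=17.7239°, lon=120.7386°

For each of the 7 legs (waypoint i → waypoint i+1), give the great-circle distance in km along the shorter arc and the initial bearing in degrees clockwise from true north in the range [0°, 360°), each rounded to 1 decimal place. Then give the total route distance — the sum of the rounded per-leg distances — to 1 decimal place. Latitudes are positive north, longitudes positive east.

Leg 1: φ1=0.6497913, φ2=0.9142960, Δφ=0.2645046, Δλ=-1.0360571 rad; a=sin²(Δφ/2)+cosφ1·cosφ2·sin²(Δλ/2)=0.1365436432; c=2·atan2(√a, √(1-a))=0.756980774; dist=6371·c=4822.725 ≈ 4822.7 km; running total=4822.7 km
Leg 1 bearing: y=sinΔλ·cosφ2=-0.52514473, x=cosφ1·sinφ2-sinφ1·cosφ2·cosΔλ=0.44251658; θ=atan2(y, x)=-49.8806° <0 so +360° → 310.1194° ≈ 310.1°
Leg 2: φ1=0.9142960, φ2=0.5704155, Δφ=-0.3438805, Δλ=-2.4574864 rad; a=sin²(Δφ/2)+cosφ1·cosφ2·sin²(Δλ/2)=0.4851921825; c=2·atan2(√a, √(1-a))=1.541176361; dist=6371·c=9818.835 ≈ 9818.8 km; running total=14641.5 km
Leg 2 bearing: y=sinΔλ·cosφ2=-0.53192335, x=cosφ1·sinφ2-sinφ1·cosφ2·cosΔλ=0.84627446; θ=atan2(y, x)=-32.1513° <0 so +360° → 327.8487° ≈ 327.8°
Leg 3: φ1=0.5704155, φ2=-0.4479056, Δφ=-1.0183211, Δλ=-1.7436276 rad; a=sin²(Δφ/2)+cosφ1·cosφ2·sin²(Δλ/2)=0.6821606506; c=2·atan2(√a, √(1-a))=1.943700240; dist=6371·c=12383.314 ≈ 12383.3 km; running total=27024.8 km
Leg 3 bearing: y=sinΔλ·cosφ2=-0.88792756, x=cosφ1·sinφ2-sinφ1·cosφ2·cosΔλ=-0.28081068; θ=atan2(y, x)=-107.5498° <0 so +360° → 252.4502° ≈ 252.5°
Leg 4: φ1=-0.4479056, φ2=-0.8101539, Δφ=-0.3622483, Δλ=5.1271961 rad; a=sin²(Δφ/2)+cosφ1·cosφ2·sin²(Δλ/2)=0.2179274710; c=2·atan2(√a, √(1-a))=0.971398885; dist=6371·c=6188.782 ≈ 6188.8 km; running total=33213.6 km
Leg 4 bearing: y=sinΔλ·cosφ2=-0.63092283, x=cosφ1·sinφ2-sinφ1·cosφ2·cosΔλ=-0.53261312; θ=atan2(y, x)=-130.1704° <0 so +360° → 229.8296° ≈ 229.8°
Leg 5: φ1=-0.8101539, φ2=0.0388650, Δφ=0.8490189, Δλ=-3.7129768 rad; a=sin²(Δφ/2)+cosφ1·cosφ2·sin²(Δλ/2)=0.8037943103; c=2·atan2(√a, √(1-a))=2.223817341; dist=6371·c=14167.940 ≈ 14167.9 km; running total=47381.5 km
Leg 5 bearing: y=sinΔλ·cosφ2=0.54038846, x=cosφ1·sinφ2-sinφ1·cosφ2·cosΔλ=-0.58207936; θ=atan2(y, x)=137.1271° ≈ 137.1°
Leg 6: φ1=0.0388650, φ2=-1.0658848, Δφ=-1.1047498, Δλ=0.5086814 rad; a=sin²(Δφ/2)+cosφ1·cosφ2·sin²(Δλ/2)=0.3059210342; c=2·atan2(√a, √(1-a))=1.172164365; dist=6371·c=7467.859 ≈ 7467.9 km; running total=54849.4 km
Leg 6 bearing: y=sinΔλ·cosφ2=0.23558913, x=cosφ1·sinφ2-sinφ1·cosφ2·cosΔλ=-0.89097204; θ=atan2(y, x)=165.1889° ≈ 165.2°
Leg 7: φ1=-1.0658848, φ2=0.3093404, Δφ=1.3752252, Δλ=2.6828957 rad; a=sin²(Δφ/2)+cosφ1·cosφ2·sin²(Δλ/2)=0.8397913396; c=2·atan2(√a, √(1-a))=2.317989944; dist=6371·c=14767.914 ≈ 14767.9 km; running total=69617.3 km
Leg 7 bearing: y=sinΔλ·cosφ2=0.42176339, x=cosφ1·sinφ2-sinφ1·cosφ2·cosΔλ=-0.60023581; θ=atan2(y, x)=144.9057° ≈ 144.9°

Leg 1: dist=4822.7 km, bearing=310.1°
Leg 2: dist=9818.8 km, bearing=327.8°
Leg 3: dist=12383.3 km, bearing=252.5°
Leg 4: dist=6188.8 km, bearing=229.8°
Leg 5: dist=14167.9 km, bearing=137.1°
Leg 6: dist=7467.9 km, bearing=165.2°
Leg 7: dist=14767.9 km, bearing=144.9°
Total: 69617.3 km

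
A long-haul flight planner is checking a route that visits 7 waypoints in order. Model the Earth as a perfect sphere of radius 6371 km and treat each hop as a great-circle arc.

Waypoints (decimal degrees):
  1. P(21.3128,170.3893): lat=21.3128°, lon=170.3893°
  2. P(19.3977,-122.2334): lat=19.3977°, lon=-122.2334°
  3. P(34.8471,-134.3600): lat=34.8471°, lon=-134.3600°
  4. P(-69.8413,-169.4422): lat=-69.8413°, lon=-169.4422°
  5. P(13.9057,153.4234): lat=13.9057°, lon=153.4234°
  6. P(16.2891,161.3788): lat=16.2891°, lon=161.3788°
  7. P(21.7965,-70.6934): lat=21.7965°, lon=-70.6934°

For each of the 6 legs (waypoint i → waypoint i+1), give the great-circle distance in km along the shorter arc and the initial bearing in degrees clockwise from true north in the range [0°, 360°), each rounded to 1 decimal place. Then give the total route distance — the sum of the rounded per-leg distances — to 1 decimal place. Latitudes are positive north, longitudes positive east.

Leg 1: dist=6971.4 km, bearing=78.5°
Leg 2: dist=2091.6 km, bearing=327.7°
Leg 3: dist=11981.8 km, bearing=192.0°
Leg 4: dist=9745.7 km, bearing=324.1°
Leg 5: dist=894.1 km, bearing=71.8°
Leg 6: dist=12936.2 km, bearing=54.8°
Total: 44620.8 km

Leg 1: φ1=0.3719785, φ2=0.3385537, Δφ=-0.0334248, Δλ=-5.1072296 rad; a=sin²(Δφ/2)+cosφ1·cosφ2·sin²(Δλ/2)=0.2706370974; c=2·atan2(√a, √(1-a))=1.094235631; dist=6371·c=6971.375 ≈ 6971.4 km; running total=6971.4 km
Leg 1 bearing: y=sinΔλ·cosφ2=0.87066142, x=cosφ1·sinφ2-sinφ1·cosφ2·cosΔλ=0.17753681; θ=atan2(y, x)=78.4748° ≈ 78.5°
Leg 2: φ1=0.3385537, φ2=0.6081966, Δφ=0.2696429, Δλ=-0.2116491 rad; a=sin²(Δφ/2)+cosφ1·cosφ2·sin²(Δλ/2)=0.0267036037; c=2·atan2(√a, √(1-a))=0.328297075; dist=6371·c=2091.581 ≈ 2091.6 km; running total=9063.0 km
Leg 2 bearing: y=sinΔλ·cosφ2=-0.17240224, x=cosφ1·sinφ2-sinφ1·cosφ2·cosΔλ=0.27246936; θ=atan2(y, x)=-32.3232° <0 so +360° → 327.6768° ≈ 327.7°
Leg 3: φ1=0.6081966, φ2=-1.2189606, Δφ=-1.8271573, Δλ=-0.6122999 rad; a=sin²(Δφ/2)+cosφ1·cosφ2·sin²(Δλ/2)=0.6524716103; c=2·atan2(√a, √(1-a))=1.880675136; dist=6371·c=11981.781 ≈ 11981.8 km; running total=21044.8 km
Leg 3 bearing: y=sinΔλ·cosφ2=-0.19807164, x=cosφ1·sinφ2-sinφ1·cosφ2·cosΔλ=-0.93154563; θ=atan2(y, x)=-167.9961° <0 so +360° → 192.0039° ≈ 192.0°
Leg 4: φ1=-1.2189606, φ2=0.2427002, Δφ=1.4616609, Δλ=5.6350678 rad; a=sin²(Δφ/2)+cosφ1·cosφ2·sin²(Δλ/2)=0.4794574172; c=2·atan2(√a, √(1-a))=1.529699594; dist=6371·c=9745.716 ≈ 9745.7 km; running total=30790.5 km
Leg 4 bearing: y=sinΔλ·cosφ2=-0.58599424, x=cosφ1·sinφ2-sinφ1·cosφ2·cosΔλ=0.80927298; θ=atan2(y, x)=-35.9083° <0 so +360° → 324.0917° ≈ 324.1°
Leg 5: φ1=0.2427002, φ2=0.2842984, Δφ=0.0415982, Δλ=0.1388479 rad; a=sin²(Δφ/2)+cosφ1·cosφ2·sin²(Δλ/2)=0.0049159652; c=2·atan2(√a, √(1-a))=0.140343036; dist=6371·c=894.125 ≈ 894.1 km; running total=31684.6 km
Leg 5 bearing: y=sinΔλ·cosφ2=0.13284657, x=cosφ1·sinφ2-sinφ1·cosφ2·cosΔλ=0.04380620; θ=atan2(y, x)=71.7500° ≈ 71.8°
Leg 6: φ1=0.2842984, φ2=0.3804207, Δφ=0.0961223, Δλ=-4.0504240 rad; a=sin²(Δφ/2)+cosφ1·cosφ2·sin²(Δλ/2)=0.7218339774; c=2·atan2(√a, √(1-a))=2.030483699; dist=6371·c=12936.212 ≈ 12936.2 km; running total=44620.8 km
Leg 6 bearing: y=sinΔλ·cosφ2=0.73239446, x=cosφ1·sinφ2-sinφ1·cosφ2·cosΔλ=0.51648534; θ=atan2(y, x)=54.8085° ≈ 54.8°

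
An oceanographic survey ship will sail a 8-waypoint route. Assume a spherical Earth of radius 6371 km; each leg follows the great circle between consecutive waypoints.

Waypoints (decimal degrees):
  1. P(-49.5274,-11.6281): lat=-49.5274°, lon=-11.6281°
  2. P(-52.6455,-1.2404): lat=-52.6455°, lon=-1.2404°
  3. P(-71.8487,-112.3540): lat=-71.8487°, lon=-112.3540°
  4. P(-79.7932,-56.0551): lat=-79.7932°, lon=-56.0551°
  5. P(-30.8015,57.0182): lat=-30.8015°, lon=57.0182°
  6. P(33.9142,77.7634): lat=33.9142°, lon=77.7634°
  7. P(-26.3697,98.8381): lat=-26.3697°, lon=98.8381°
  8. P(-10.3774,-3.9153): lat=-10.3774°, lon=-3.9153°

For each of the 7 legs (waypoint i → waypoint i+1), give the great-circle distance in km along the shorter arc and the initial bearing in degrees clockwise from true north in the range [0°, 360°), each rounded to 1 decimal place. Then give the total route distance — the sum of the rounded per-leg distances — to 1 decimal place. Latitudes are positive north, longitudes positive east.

Leg 1: φ1=-0.8644162, φ2=-0.9188373, Δφ=-0.0544211, Δλ=0.1812996 rad; a=sin²(Δφ/2)+cosφ1·cosφ2·sin²(Δλ/2)=0.0039676168; c=2·atan2(√a, √(1-a))=0.126061498; dist=6371·c=803.138 ≈ 803.1 km; running total=803.1 km
Leg 1 bearing: y=sinΔλ·cosφ2=0.10940093, x=cosφ1·sinφ2-sinφ1·cosφ2·cosΔλ=-0.06195914; θ=atan2(y, x)=119.5250° ≈ 119.5°
Leg 2: φ1=-0.9188373, φ2=-1.2539964, Δφ=-0.3351591, Δλ=-1.9392982 rad; a=sin²(Δφ/2)+cosφ1·cosφ2·sin²(Δλ/2)=0.1563735913; c=2·atan2(√a, √(1-a))=0.813095892; dist=6371·c=5180.234 ≈ 5180.2 km; running total=5983.3 km
Leg 2 bearing: y=sinΔλ·cosφ2=-0.29061392, x=cosφ1·sinφ2-sinφ1·cosφ2·cosΔλ=-0.66575304; θ=atan2(y, x)=-156.4178° <0 so +360° → 203.5822° ≈ 203.6°
Leg 3: φ1=-1.2539964, φ2=-1.3926541, Δφ=-0.1386577, Δλ=0.9826012 rad; a=sin²(Δφ/2)+cosφ1·cosφ2·sin²(Δλ/2)=0.0170853417; c=2·atan2(√a, √(1-a))=0.262172013; dist=6371·c=1670.298 ≈ 1670.3 km; running total=7653.6 km
Leg 3 bearing: y=sinΔλ·cosφ2=0.14742167, x=cosφ1·sinφ2-sinφ1·cosφ2·cosΔλ=-0.21316797; θ=atan2(y, x)=145.3332° ≈ 145.3°
Leg 4: φ1=-1.3926541, φ2=-0.5375876, Δφ=0.8550665, Δλ=1.9735014 rad; a=sin²(Δφ/2)+cosφ1·cosφ2·sin²(Δλ/2)=0.2778446816; c=2·atan2(√a, √(1-a))=1.110391701; dist=6371·c=7074.306 ≈ 7074.3 km; running total=14727.9 km
Leg 4 bearing: y=sinΔλ·cosφ2=0.79023440, x=cosφ1·sinφ2-sinφ1·cosφ2·cosΔλ=-0.42203986; θ=atan2(y, x)=118.1053° ≈ 118.1°
Leg 5: φ1=-0.5375876, φ2=0.5919145, Δφ=1.1295020, Δλ=0.3620720 rad; a=sin²(Δφ/2)+cosφ1·cosφ2·sin²(Δλ/2)=0.3095527409; c=2·atan2(√a, √(1-a))=1.180032777; dist=6371·c=7517.989 ≈ 7518.0 km; running total=22245.9 km
Leg 5 bearing: y=sinΔλ·cosφ2=0.29395192, x=cosφ1·sinφ2-sinφ1·cosφ2·cosΔλ=0.87664795; θ=atan2(y, x)=18.5370° ≈ 18.5°
Leg 6: φ1=0.5919145, φ2=-0.4602381, Δφ=-1.0521525, Δλ=0.3678229 rad; a=sin²(Δφ/2)+cosφ1·cosφ2·sin²(Δλ/2)=0.2770148642; c=2·atan2(√a, √(1-a))=1.108538314; dist=6371·c=7062.498 ≈ 7062.5 km; running total=29308.4 km
Leg 6 bearing: y=sinΔλ·cosφ2=0.32216885, x=cosφ1·sinφ2-sinφ1·cosφ2·cosΔλ=-0.83505554; θ=atan2(y, x)=158.9031° ≈ 158.9°
Leg 7: φ1=-0.4602381, φ2=-0.1811198, Δφ=0.2791183, Δλ=-1.7933851 rad; a=sin²(Δφ/2)+cosφ1·cosφ2·sin²(Δλ/2)=0.5572712220; c=2·atan2(√a, √(1-a))=1.685590727; dist=6371·c=10738.899 ≈ 10738.9 km; running total=40047.3 km
Leg 7 bearing: y=sinΔλ·cosφ2=-0.95937537, x=cosφ1·sinφ2-sinφ1·cosφ2·cosΔλ=-0.25783507; θ=atan2(y, x)=-105.0430° <0 so +360° → 254.9570° ≈ 255.0°

Leg 1: dist=803.1 km, bearing=119.5°
Leg 2: dist=5180.2 km, bearing=203.6°
Leg 3: dist=1670.3 km, bearing=145.3°
Leg 4: dist=7074.3 km, bearing=118.1°
Leg 5: dist=7518.0 km, bearing=18.5°
Leg 6: dist=7062.5 km, bearing=158.9°
Leg 7: dist=10738.9 km, bearing=255.0°
Total: 40047.3 km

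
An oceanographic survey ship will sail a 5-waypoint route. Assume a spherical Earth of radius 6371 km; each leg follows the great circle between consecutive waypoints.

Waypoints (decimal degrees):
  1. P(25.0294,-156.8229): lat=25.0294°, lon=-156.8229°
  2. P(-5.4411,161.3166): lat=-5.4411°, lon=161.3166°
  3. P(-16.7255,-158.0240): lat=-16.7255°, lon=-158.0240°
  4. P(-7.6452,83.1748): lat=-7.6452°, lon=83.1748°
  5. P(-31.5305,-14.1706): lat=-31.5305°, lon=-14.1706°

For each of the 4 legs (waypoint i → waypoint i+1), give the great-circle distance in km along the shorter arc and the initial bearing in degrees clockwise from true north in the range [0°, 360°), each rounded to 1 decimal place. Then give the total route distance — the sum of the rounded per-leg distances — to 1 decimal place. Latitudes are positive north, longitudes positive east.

Leg 1: φ1=0.4368454, φ2=-0.0949651, Δφ=-0.5318105, Δλ=5.5525818 rad; a=sin²(Δφ/2)+cosφ1·cosφ2·sin²(Δλ/2)=0.1841637869; c=2·atan2(√a, √(1-a))=0.887087692; dist=6371·c=5651.636 ≈ 5651.6 km; running total=5651.6 km
Leg 1 bearing: y=sinΔλ·cosφ2=-0.66431246, x=cosφ1·sinφ2-sinφ1·cosφ2·cosΔλ=-0.39959843; θ=atan2(y, x)=-121.0278° <0 so +360° → 238.9722° ≈ 239.0°
Leg 2: φ1=-0.0949651, φ2=-0.2919150, Δφ=-0.1969499, Δλ=-5.5735449 rad; a=sin²(Δφ/2)+cosφ1·cosφ2·sin²(Δλ/2)=0.1247406981; c=2·atan2(√a, √(1-a))=0.721949844; dist=6371·c=4599.542 ≈ 4599.5 km; running total=10251.1 km
Leg 2 bearing: y=sinΔλ·cosφ2=0.62399641, x=cosφ1·sinφ2-sinφ1·cosφ2·cosΔλ=-0.21760124; θ=atan2(y, x)=109.2248° ≈ 109.2°
Leg 3: φ1=-0.2919150, φ2=-0.1334339, Δφ=0.1584811, Δλ=4.2097132 rad; a=sin²(Δφ/2)+cosφ1·cosφ2·sin²(Δλ/2)=0.7095012055; c=2·atan2(√a, √(1-a))=2.003142684; dist=6371·c=12762.022 ≈ 12762.0 km; running total=23013.1 km
Leg 3 bearing: y=sinΔλ·cosφ2=-0.86850710, x=cosφ1·sinφ2-sinφ1·cosφ2·cosΔλ=-0.26482522; θ=atan2(y, x)=-106.9575° <0 so +360° → 253.0425° ≈ 253.0°
Leg 4: φ1=-0.1334339, φ2=-0.5503110, Δφ=-0.4168771, Δλ=-1.6989977 rad; a=sin²(Δφ/2)+cosφ1·cosφ2·sin²(Δλ/2)=0.5192167646; c=2·atan2(√a, √(1-a))=1.609239324; dist=6371·c=10252.464 ≈ 10252.5 km; running total=33265.6 km
Leg 4 bearing: y=sinΔλ·cosφ2=-0.84536695, x=cosφ1·sinφ2-sinφ1·cosφ2·cosΔλ=-0.53280163; θ=atan2(y, x)=-122.2216° <0 so +360° → 237.7784° ≈ 237.8°

Leg 1: dist=5651.6 km, bearing=239.0°
Leg 2: dist=4599.5 km, bearing=109.2°
Leg 3: dist=12762.0 km, bearing=253.0°
Leg 4: dist=10252.5 km, bearing=237.8°
Total: 33265.6 km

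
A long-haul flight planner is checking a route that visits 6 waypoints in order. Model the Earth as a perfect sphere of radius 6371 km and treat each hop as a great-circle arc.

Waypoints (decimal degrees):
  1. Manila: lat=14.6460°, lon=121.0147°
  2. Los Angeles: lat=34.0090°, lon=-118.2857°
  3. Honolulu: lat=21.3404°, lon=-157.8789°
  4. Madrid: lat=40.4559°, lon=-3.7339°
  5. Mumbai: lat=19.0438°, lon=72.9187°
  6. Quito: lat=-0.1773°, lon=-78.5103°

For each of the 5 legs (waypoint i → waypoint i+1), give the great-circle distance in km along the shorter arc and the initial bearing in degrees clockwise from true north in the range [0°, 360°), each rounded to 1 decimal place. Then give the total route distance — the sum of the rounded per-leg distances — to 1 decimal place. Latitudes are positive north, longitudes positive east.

Leg 1: dist=11736.3 km, bearing=47.7°
Leg 2: dist=4115.4 km, bearing=260.5°
Leg 3: dist=12640.9 km, bearing=21.2°
Leg 4: dist=7539.6 km, bearing=83.4°
Leg 5: dist=16258.8 km, bearing=300.7°
Total: 52291.0 km

Leg 1: φ1=0.2556209, φ2=0.5935690, Δφ=0.3379481, Δλ=-4.1765799 rad; a=sin²(Δφ/2)+cosφ1·cosφ2·sin²(Δλ/2)=0.6340175724; c=2·atan2(√a, √(1-a))=1.842149296; dist=6371·c=11736.333 ≈ 11736.3 km; running total=11736.3 km
Leg 1 bearing: y=sinΔλ·cosφ2=0.71277726, x=cosφ1·sinφ2-sinφ1·cosφ2·cosΔλ=0.64815565; θ=atan2(y, x)=47.7186° ≈ 47.7°
Leg 2: φ1=0.5935690, φ2=0.3724602, Δφ=-0.2211088, Δλ=-0.6910317 rad; a=sin²(Δφ/2)+cosφ1·cosφ2·sin²(Δλ/2)=0.1007381731; c=2·atan2(√a, √(1-a))=0.645957665; dist=6371·c=4115.396 ≈ 4115.4 km; running total=15851.7 km
Leg 2 bearing: y=sinΔλ·cosφ2=-0.59363375, x=cosφ1·sinφ2-sinφ1·cosφ2·cosΔλ=-0.09979454; θ=atan2(y, x)=-99.5426° <0 so +360° → 260.4574° ≈ 260.5°
Leg 3: φ1=0.3724602, φ2=0.7060887, Δφ=0.3336284, Δλ=2.6903378 rad; a=sin²(Δφ/2)+cosφ1·cosφ2·sin²(Δλ/2)=0.7008319006; c=2·atan2(√a, √(1-a))=1.984129250; dist=6371·c=12640.887 ≈ 12640.9 km; running total=28492.6 km
Leg 3 bearing: y=sinΔλ·cosφ2=0.33182724, x=cosφ1·sinφ2-sinφ1·cosφ2·cosΔλ=0.85355543; θ=atan2(y, x)=21.2440° ≈ 21.2°
Leg 4: φ1=0.7060887, φ2=0.3323770, Δφ=-0.3737116, Δλ=1.3378403 rad; a=sin²(Δφ/2)+cosφ1·cosφ2·sin²(Δλ/2)=0.3111186451; c=2·atan2(√a, √(1-a))=1.183417560; dist=6371·c=7539.553 ≈ 7539.6 km; running total=36032.2 km
Leg 4 bearing: y=sinΔλ·cosφ2=0.91973601, x=cosφ1·sinφ2-sinφ1·cosφ2·cosΔλ=0.10668180; θ=atan2(y, x)=83.3837° ≈ 83.4°
Leg 5: φ1=0.3323770, φ2=-0.0030945, Δφ=-0.3354715, Δλ=-2.6429346 rad; a=sin²(Δφ/2)+cosφ1·cosφ2·sin²(Δλ/2)=0.9155825486; c=2·atan2(√a, √(1-a))=2.551996143; dist=6371·c=16258.767 ≈ 16258.8 km; running total=52291.0 km
Leg 5 bearing: y=sinΔλ·cosφ2=-0.47824512, x=cosφ1·sinφ2-sinφ1·cosφ2·cosΔλ=0.28363037; θ=atan2(y, x)=-59.3293° <0 so +360° → 300.6707° ≈ 300.7°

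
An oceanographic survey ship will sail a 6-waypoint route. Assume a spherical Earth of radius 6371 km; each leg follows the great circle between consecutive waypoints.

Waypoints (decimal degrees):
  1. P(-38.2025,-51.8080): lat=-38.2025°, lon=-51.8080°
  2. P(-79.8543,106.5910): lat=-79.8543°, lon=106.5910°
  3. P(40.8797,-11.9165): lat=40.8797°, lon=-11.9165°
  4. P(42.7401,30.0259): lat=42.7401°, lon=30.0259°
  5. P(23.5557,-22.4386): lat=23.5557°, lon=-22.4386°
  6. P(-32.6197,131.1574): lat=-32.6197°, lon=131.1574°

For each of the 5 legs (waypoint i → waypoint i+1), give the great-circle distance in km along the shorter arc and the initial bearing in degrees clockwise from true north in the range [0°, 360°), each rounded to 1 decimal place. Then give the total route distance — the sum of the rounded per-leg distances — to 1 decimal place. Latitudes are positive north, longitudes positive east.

Leg 1: φ1=-0.6667594, φ2=-1.3937205, Δφ=-0.7269610, Δλ=2.7645841 rad; a=sin²(Δφ/2)+cosφ1·cosφ2·sin²(Δλ/2)=0.2599658748; c=2·atan2(√a, √(1-a))=1.070063814; dist=6371·c=6817.377 ≈ 6817.4 km; running total=6817.4 km
Leg 1 bearing: y=sinΔλ·cosφ2=0.06484871, x=cosφ1·sinφ2-sinφ1·cosφ2·cosΔλ=-0.87483091; θ=atan2(y, x)=175.7606° ≈ 175.8°
Leg 2: φ1=-1.3937205, φ2=0.7134854, Δφ=2.1072058, Δλ=-2.0683461 rad; a=sin²(Δφ/2)+cosφ1·cosφ2·sin²(Δλ/2)=0.8539025560; c=2·atan2(√a, √(1-a))=2.357182567; dist=6371·c=15017.610 ≈ 15017.6 km; running total=21835.0 km
Leg 2 bearing: y=sinΔλ·cosφ2=-0.66441356, x=cosφ1·sinφ2-sinφ1·cosφ2·cosΔλ=-0.23993030; θ=atan2(y, x)=-109.8555° <0 so +360° → 250.1445° ≈ 250.1°
Leg 3: φ1=0.7134854, φ2=0.7459555, Δφ=0.0324701, Δλ=0.7320330 rad; a=sin²(Δφ/2)+cosφ1·cosφ2·sin²(Δλ/2)=0.0713926240; c=2·atan2(√a, √(1-a))=0.540959930; dist=6371·c=3446.456 ≈ 3446.5 km; running total=25281.5 km
Leg 3 bearing: y=sinΔλ·cosφ2=0.49088720, x=cosφ1·sinφ2-sinφ1·cosφ2·cosΔλ=0.15560407; θ=atan2(y, x)=72.4121° ≈ 72.4°
Leg 4: φ1=0.7459555, φ2=0.4111245, Δφ=-0.3348309, Δλ=-0.9156783 rad; a=sin²(Δφ/2)+cosφ1·cosφ2·sin²(Δλ/2)=0.1593004372; c=2·atan2(√a, √(1-a))=0.821123786; dist=6371·c=5231.380 ≈ 5231.4 km; running total=30512.9 km
Leg 4 bearing: y=sinΔλ·cosφ2=-0.72689890, x=cosφ1·sinφ2-sinφ1·cosφ2·cosΔλ=-0.08551739; θ=atan2(y, x)=-96.7098° <0 so +360° → 263.2902° ≈ 263.3°
Leg 5: φ1=0.4111245, φ2=-0.5693212, Δφ=-0.9804457, Δλ=2.6807559 rad; a=sin²(Δφ/2)+cosφ1·cosφ2·sin²(Δλ/2)=0.9534849375; c=2·atan2(√a, √(1-a))=2.706829615; dist=6371·c=17245.211 ≈ 17245.2 km; running total=47758.1 km
Leg 5 bearing: y=sinΔλ·cosφ2=0.37455425, x=cosφ1·sinφ2-sinφ1·cosφ2·cosΔλ=-0.19265191; θ=atan2(y, x)=117.2190° ≈ 117.2°

Leg 1: dist=6817.4 km, bearing=175.8°
Leg 2: dist=15017.6 km, bearing=250.1°
Leg 3: dist=3446.5 km, bearing=72.4°
Leg 4: dist=5231.4 km, bearing=263.3°
Leg 5: dist=17245.2 km, bearing=117.2°
Total: 47758.1 km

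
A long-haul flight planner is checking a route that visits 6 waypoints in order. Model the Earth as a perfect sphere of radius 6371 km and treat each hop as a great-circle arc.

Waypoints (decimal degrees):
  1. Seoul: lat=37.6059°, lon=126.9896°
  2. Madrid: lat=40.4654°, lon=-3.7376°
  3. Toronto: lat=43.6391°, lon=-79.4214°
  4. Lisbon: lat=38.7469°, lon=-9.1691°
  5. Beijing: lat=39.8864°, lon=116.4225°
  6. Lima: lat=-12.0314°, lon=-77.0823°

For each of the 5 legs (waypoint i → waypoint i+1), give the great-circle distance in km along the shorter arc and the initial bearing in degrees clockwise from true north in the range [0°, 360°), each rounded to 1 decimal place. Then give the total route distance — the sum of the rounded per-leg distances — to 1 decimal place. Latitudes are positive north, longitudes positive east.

Leg 1: φ1=0.6563468, φ2=0.7062545, Δφ=0.0499077, Δλ=-2.2816201 rad; a=sin²(Δφ/2)+cosφ1·cosφ2·sin²(Δλ/2)=0.4986111699; c=2·atan2(√a, √(1-a))=1.568018663; dist=6371·c=9989.847 ≈ 9989.8 km; running total=9989.8 km
Leg 1 bearing: y=sinΔλ·cosφ2=-0.57655151, x=cosφ1·sinφ2-sinφ1·cosφ2·cosΔλ=0.81705608; θ=atan2(y, x)=-35.2085° <0 so +360° → 324.7915° ≈ 324.8°
Leg 2: φ1=0.7062545, φ2=0.7616460, Δφ=0.0553915, Δλ=-1.3209315 rad; a=sin²(Δφ/2)+cosφ1·cosφ2·sin²(Δλ/2)=0.2079889731; c=2·atan2(√a, √(1-a))=0.947121548; dist=6371·c=6034.111 ≈ 6034.1 km; running total=16023.9 km
Leg 2 bearing: y=sinΔλ·cosφ2=-0.70122716, x=cosφ1·sinφ2-sinφ1·cosφ2·cosΔλ=0.40889939; θ=atan2(y, x)=-59.7527° <0 so +360° → 300.2473° ≈ 300.2°
Leg 3: φ1=0.7616460, φ2=0.6762610, Δφ=-0.0853850, Δλ=1.2261339 rad; a=sin²(Δφ/2)+cosφ1·cosφ2·sin²(Δλ/2)=0.1886812936; c=2·atan2(√a, √(1-a))=0.898687674; dist=6371·c=5725.539 ≈ 5725.5 km; running total=21749.4 km
Leg 3 bearing: y=sinΔλ·cosφ2=0.73405102, x=cosφ1·sinφ2-sinφ1·cosφ2·cosΔλ=0.27109362; θ=atan2(y, x)=69.7302° ≈ 69.7°
Leg 4: φ1=0.6762610, φ2=0.6961490, Δφ=0.0198880, Δλ=2.1919869 rad; a=sin²(Δφ/2)+cosφ1·cosφ2·sin²(Δλ/2)=0.4734699275; c=2·atan2(√a, √(1-a))=1.517711253; dist=6371·c=9669.338 ≈ 9669.3 km; running total=31418.7 km
Leg 4 bearing: y=sinΔλ·cosφ2=0.62397183, x=cosφ1·sinφ2-sinφ1·cosφ2·cosΔλ=0.77964336; θ=atan2(y, x)=38.6713° ≈ 38.7°
Leg 5: φ1=0.6961490, φ2=-0.2099875, Δφ=-0.9061366, Δλ=-3.3772959 rad; a=sin²(Δφ/2)+cosφ1·cosφ2·sin²(Δλ/2)=0.9316914306; c=2·atan2(√a, √(1-a))=2.612732740; dist=6371·c=16645.720 ≈ 16645.7 km; running total=48064.4 km
Leg 5 bearing: y=sinΔλ·cosφ2=0.22839706, x=cosφ1·sinφ2-sinφ1·cosφ2·cosΔλ=0.44989423; θ=atan2(y, x)=26.9155° ≈ 26.9°

Leg 1: dist=9989.8 km, bearing=324.8°
Leg 2: dist=6034.1 km, bearing=300.2°
Leg 3: dist=5725.5 km, bearing=69.7°
Leg 4: dist=9669.3 km, bearing=38.7°
Leg 5: dist=16645.7 km, bearing=26.9°
Total: 48064.4 km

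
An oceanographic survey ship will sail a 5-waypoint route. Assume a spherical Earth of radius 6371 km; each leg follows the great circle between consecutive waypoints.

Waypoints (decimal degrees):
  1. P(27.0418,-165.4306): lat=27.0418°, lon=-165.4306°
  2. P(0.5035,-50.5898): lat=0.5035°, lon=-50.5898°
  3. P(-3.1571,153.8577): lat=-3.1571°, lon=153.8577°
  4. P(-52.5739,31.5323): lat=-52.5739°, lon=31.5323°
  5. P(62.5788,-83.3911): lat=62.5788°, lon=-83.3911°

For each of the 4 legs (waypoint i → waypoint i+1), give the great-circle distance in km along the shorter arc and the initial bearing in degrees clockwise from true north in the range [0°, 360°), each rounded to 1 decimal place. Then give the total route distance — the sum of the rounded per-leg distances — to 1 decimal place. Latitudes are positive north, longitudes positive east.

Leg 1: dist=12423.3 km, bearing=77.6°
Leg 2: dist=17282.3 km, bearing=263.5°
Leg 3: dist=11820.5 km, bearing=212.3°
Leg 4: dist=16164.6 km, bearing=312.7°
Total: 57690.7 km

Leg 1: φ1=0.4719684, φ2=0.0087877, Δφ=-0.4631807, Δλ=2.0043501 rad; a=sin²(Δφ/2)+cosφ1·cosφ2·sin²(Δλ/2)=0.6850807603; c=2·atan2(√a, √(1-a))=1.949979213; dist=6371·c=12423.318 ≈ 12423.3 km; running total=12423.3 km
Leg 1 bearing: y=sinΔλ·cosφ2=0.90744352, x=cosφ1·sinφ2-sinφ1·cosφ2·cosΔλ=0.19881325; θ=atan2(y, x)=77.6422° ≈ 77.6°
Leg 2: φ1=0.0087877, φ2=-0.0551018, Δφ=-0.0638895, Δλ=3.5682820 rad; a=sin²(Δφ/2)+cosφ1·cosφ2·sin²(Δλ/2)=0.9547040506; c=2·atan2(√a, √(1-a))=2.712655008; dist=6371·c=17282.325 ≈ 17282.3 km; running total=29705.6 km
Leg 2 bearing: y=sinΔλ·cosφ2=-0.41323115, x=cosφ1·sinφ2-sinφ1·cosφ2·cosΔλ=-0.04708420; θ=atan2(y, x)=-96.5003° <0 so +360° → 263.4997° ≈ 263.5°
Leg 3: φ1=-0.0551018, φ2=-0.9175877, Δφ=-0.8624859, Δλ=-2.1349810 rad; a=sin²(Δφ/2)+cosφ1·cosφ2·sin²(Δλ/2)=0.6403721228; c=2·atan2(√a, √(1-a))=1.855365780; dist=6371·c=11820.535 ≈ 11820.5 km; running total=41526.1 km
Leg 3 bearing: y=sinΔλ·cosφ2=-0.51355343, x=cosφ1·sinφ2-sinφ1·cosφ2·cosΔλ=-0.81083016; θ=atan2(y, x)=-147.6512° <0 so +360° → 212.3488° ≈ 212.3°
Leg 4: φ1=-0.9175877, φ2=1.0922061, Δφ=2.0097938, Δλ=-2.0057917 rad; a=sin²(Δφ/2)+cosφ1·cosφ2·sin²(Δλ/2)=0.9114279313; c=2·atan2(√a, √(1-a))=2.537214925; dist=6371·c=16164.596 ≈ 16164.6 km; running total=57690.7 km
Leg 4 bearing: y=sinΔλ·cosφ2=-0.41764017, x=cosφ1·sinφ2-sinφ1·cosφ2·cosΔλ=0.38533741; θ=atan2(y, x)=-47.3037° <0 so +360° → 312.6963° ≈ 312.7°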